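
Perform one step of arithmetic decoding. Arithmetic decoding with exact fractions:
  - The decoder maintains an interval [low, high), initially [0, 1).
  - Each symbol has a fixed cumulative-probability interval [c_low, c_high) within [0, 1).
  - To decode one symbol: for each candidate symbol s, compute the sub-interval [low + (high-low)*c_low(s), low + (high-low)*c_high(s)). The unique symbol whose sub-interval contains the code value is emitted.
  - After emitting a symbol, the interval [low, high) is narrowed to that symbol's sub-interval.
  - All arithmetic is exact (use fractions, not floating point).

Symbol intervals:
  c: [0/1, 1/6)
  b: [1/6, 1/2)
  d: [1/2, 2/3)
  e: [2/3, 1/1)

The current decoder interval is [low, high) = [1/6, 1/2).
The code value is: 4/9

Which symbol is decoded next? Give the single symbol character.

Answer: e

Derivation:
Interval width = high − low = 1/2 − 1/6 = 1/3
Scaled code = (code − low) / width = (4/9 − 1/6) / 1/3 = 5/6
  c: [0/1, 1/6) 
  b: [1/6, 1/2) 
  d: [1/2, 2/3) 
  e: [2/3, 1/1) ← scaled code falls here ✓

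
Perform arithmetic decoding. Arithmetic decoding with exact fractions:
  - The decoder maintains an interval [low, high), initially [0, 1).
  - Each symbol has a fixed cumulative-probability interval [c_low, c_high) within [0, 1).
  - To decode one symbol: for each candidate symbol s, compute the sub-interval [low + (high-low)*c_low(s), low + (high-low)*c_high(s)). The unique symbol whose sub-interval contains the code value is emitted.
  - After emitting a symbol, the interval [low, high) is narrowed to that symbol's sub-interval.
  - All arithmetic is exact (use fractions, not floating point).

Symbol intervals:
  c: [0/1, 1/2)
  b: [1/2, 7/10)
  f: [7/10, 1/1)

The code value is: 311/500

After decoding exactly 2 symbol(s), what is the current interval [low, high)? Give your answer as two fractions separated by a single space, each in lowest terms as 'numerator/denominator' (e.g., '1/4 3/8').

Step 1: interval [0/1, 1/1), width = 1/1 - 0/1 = 1/1
  'c': [0/1 + 1/1*0/1, 0/1 + 1/1*1/2) = [0/1, 1/2)
  'b': [0/1 + 1/1*1/2, 0/1 + 1/1*7/10) = [1/2, 7/10) <- contains code 311/500
  'f': [0/1 + 1/1*7/10, 0/1 + 1/1*1/1) = [7/10, 1/1)
  emit 'b', narrow to [1/2, 7/10)
Step 2: interval [1/2, 7/10), width = 7/10 - 1/2 = 1/5
  'c': [1/2 + 1/5*0/1, 1/2 + 1/5*1/2) = [1/2, 3/5)
  'b': [1/2 + 1/5*1/2, 1/2 + 1/5*7/10) = [3/5, 16/25) <- contains code 311/500
  'f': [1/2 + 1/5*7/10, 1/2 + 1/5*1/1) = [16/25, 7/10)
  emit 'b', narrow to [3/5, 16/25)

Answer: 3/5 16/25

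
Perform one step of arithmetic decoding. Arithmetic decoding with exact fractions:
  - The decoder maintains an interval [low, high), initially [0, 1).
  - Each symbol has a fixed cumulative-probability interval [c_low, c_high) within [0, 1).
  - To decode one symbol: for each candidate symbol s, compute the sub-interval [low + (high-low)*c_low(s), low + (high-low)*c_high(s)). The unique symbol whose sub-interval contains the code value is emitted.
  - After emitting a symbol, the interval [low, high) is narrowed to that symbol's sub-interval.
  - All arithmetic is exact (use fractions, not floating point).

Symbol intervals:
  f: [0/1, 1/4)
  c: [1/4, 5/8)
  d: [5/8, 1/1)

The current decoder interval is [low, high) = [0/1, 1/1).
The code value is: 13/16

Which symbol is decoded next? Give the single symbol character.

Interval width = high − low = 1/1 − 0/1 = 1/1
Scaled code = (code − low) / width = (13/16 − 0/1) / 1/1 = 13/16
  f: [0/1, 1/4) 
  c: [1/4, 5/8) 
  d: [5/8, 1/1) ← scaled code falls here ✓

Answer: d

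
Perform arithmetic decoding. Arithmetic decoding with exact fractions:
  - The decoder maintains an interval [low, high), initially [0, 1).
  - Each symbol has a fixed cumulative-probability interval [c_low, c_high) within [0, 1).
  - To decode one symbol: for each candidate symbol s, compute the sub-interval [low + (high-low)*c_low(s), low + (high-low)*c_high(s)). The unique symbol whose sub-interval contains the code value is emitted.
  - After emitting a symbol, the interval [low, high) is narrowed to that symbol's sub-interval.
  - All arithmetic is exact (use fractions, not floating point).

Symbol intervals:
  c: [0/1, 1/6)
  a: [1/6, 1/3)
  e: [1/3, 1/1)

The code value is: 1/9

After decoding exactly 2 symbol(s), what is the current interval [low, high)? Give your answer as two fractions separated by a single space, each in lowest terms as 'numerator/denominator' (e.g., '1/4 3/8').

Step 1: interval [0/1, 1/1), width = 1/1 - 0/1 = 1/1
  'c': [0/1 + 1/1*0/1, 0/1 + 1/1*1/6) = [0/1, 1/6) <- contains code 1/9
  'a': [0/1 + 1/1*1/6, 0/1 + 1/1*1/3) = [1/6, 1/3)
  'e': [0/1 + 1/1*1/3, 0/1 + 1/1*1/1) = [1/3, 1/1)
  emit 'c', narrow to [0/1, 1/6)
Step 2: interval [0/1, 1/6), width = 1/6 - 0/1 = 1/6
  'c': [0/1 + 1/6*0/1, 0/1 + 1/6*1/6) = [0/1, 1/36)
  'a': [0/1 + 1/6*1/6, 0/1 + 1/6*1/3) = [1/36, 1/18)
  'e': [0/1 + 1/6*1/3, 0/1 + 1/6*1/1) = [1/18, 1/6) <- contains code 1/9
  emit 'e', narrow to [1/18, 1/6)

Answer: 1/18 1/6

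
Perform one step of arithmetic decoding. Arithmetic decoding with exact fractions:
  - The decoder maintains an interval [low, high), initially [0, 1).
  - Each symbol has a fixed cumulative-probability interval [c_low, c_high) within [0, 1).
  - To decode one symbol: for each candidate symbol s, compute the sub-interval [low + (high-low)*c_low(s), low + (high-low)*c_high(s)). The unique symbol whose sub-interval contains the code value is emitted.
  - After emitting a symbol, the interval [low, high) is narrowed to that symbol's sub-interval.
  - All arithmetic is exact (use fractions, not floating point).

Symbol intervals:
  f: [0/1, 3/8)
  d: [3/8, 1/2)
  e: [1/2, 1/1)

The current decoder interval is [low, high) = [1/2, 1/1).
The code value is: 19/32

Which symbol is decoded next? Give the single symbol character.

Answer: f

Derivation:
Interval width = high − low = 1/1 − 1/2 = 1/2
Scaled code = (code − low) / width = (19/32 − 1/2) / 1/2 = 3/16
  f: [0/1, 3/8) ← scaled code falls here ✓
  d: [3/8, 1/2) 
  e: [1/2, 1/1) 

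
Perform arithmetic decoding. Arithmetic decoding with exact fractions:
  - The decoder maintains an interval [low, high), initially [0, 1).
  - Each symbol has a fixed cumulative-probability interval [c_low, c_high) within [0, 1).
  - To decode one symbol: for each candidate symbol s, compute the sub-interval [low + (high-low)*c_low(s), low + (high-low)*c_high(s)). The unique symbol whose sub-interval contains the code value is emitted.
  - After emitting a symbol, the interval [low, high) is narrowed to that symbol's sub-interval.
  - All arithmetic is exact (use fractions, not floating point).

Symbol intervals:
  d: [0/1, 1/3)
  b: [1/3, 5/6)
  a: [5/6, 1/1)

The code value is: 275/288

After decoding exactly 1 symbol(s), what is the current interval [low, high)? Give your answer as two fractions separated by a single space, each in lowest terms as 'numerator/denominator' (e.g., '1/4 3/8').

Step 1: interval [0/1, 1/1), width = 1/1 - 0/1 = 1/1
  'd': [0/1 + 1/1*0/1, 0/1 + 1/1*1/3) = [0/1, 1/3)
  'b': [0/1 + 1/1*1/3, 0/1 + 1/1*5/6) = [1/3, 5/6)
  'a': [0/1 + 1/1*5/6, 0/1 + 1/1*1/1) = [5/6, 1/1) <- contains code 275/288
  emit 'a', narrow to [5/6, 1/1)

Answer: 5/6 1/1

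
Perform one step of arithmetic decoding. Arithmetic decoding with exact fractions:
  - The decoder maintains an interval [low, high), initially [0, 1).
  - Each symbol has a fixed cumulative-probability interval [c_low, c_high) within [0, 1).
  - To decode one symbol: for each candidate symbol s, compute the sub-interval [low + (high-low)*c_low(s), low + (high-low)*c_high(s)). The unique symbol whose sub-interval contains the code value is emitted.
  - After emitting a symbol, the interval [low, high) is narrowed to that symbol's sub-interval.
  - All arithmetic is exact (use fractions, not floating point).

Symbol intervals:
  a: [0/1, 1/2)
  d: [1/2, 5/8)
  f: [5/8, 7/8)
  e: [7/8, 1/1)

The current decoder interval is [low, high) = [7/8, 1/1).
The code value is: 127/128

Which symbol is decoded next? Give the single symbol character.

Answer: e

Derivation:
Interval width = high − low = 1/1 − 7/8 = 1/8
Scaled code = (code − low) / width = (127/128 − 7/8) / 1/8 = 15/16
  a: [0/1, 1/2) 
  d: [1/2, 5/8) 
  f: [5/8, 7/8) 
  e: [7/8, 1/1) ← scaled code falls here ✓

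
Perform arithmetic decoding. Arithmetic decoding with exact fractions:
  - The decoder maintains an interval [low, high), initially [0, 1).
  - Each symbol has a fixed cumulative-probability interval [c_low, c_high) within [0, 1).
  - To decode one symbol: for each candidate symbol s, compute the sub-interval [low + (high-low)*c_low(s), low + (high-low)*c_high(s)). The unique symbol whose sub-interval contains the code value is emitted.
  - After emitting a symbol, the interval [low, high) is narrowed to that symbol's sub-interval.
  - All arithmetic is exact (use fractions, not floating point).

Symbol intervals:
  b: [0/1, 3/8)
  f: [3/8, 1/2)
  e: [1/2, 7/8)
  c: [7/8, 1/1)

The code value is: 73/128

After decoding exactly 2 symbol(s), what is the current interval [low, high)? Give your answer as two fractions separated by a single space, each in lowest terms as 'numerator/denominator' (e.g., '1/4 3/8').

Answer: 1/2 41/64

Derivation:
Step 1: interval [0/1, 1/1), width = 1/1 - 0/1 = 1/1
  'b': [0/1 + 1/1*0/1, 0/1 + 1/1*3/8) = [0/1, 3/8)
  'f': [0/1 + 1/1*3/8, 0/1 + 1/1*1/2) = [3/8, 1/2)
  'e': [0/1 + 1/1*1/2, 0/1 + 1/1*7/8) = [1/2, 7/8) <- contains code 73/128
  'c': [0/1 + 1/1*7/8, 0/1 + 1/1*1/1) = [7/8, 1/1)
  emit 'e', narrow to [1/2, 7/8)
Step 2: interval [1/2, 7/8), width = 7/8 - 1/2 = 3/8
  'b': [1/2 + 3/8*0/1, 1/2 + 3/8*3/8) = [1/2, 41/64) <- contains code 73/128
  'f': [1/2 + 3/8*3/8, 1/2 + 3/8*1/2) = [41/64, 11/16)
  'e': [1/2 + 3/8*1/2, 1/2 + 3/8*7/8) = [11/16, 53/64)
  'c': [1/2 + 3/8*7/8, 1/2 + 3/8*1/1) = [53/64, 7/8)
  emit 'b', narrow to [1/2, 41/64)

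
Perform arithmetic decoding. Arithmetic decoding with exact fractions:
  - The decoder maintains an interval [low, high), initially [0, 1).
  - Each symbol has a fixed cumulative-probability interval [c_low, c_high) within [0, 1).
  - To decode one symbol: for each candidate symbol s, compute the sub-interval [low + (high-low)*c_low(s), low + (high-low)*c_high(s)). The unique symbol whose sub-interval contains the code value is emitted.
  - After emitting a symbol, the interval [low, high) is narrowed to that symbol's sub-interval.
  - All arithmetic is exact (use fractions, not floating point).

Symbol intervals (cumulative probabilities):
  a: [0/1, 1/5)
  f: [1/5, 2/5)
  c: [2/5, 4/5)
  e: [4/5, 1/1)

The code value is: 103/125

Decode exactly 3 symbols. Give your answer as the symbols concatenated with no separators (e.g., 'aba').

Step 1: interval [0/1, 1/1), width = 1/1 - 0/1 = 1/1
  'a': [0/1 + 1/1*0/1, 0/1 + 1/1*1/5) = [0/1, 1/5)
  'f': [0/1 + 1/1*1/5, 0/1 + 1/1*2/5) = [1/5, 2/5)
  'c': [0/1 + 1/1*2/5, 0/1 + 1/1*4/5) = [2/5, 4/5)
  'e': [0/1 + 1/1*4/5, 0/1 + 1/1*1/1) = [4/5, 1/1) <- contains code 103/125
  emit 'e', narrow to [4/5, 1/1)
Step 2: interval [4/5, 1/1), width = 1/1 - 4/5 = 1/5
  'a': [4/5 + 1/5*0/1, 4/5 + 1/5*1/5) = [4/5, 21/25) <- contains code 103/125
  'f': [4/5 + 1/5*1/5, 4/5 + 1/5*2/5) = [21/25, 22/25)
  'c': [4/5 + 1/5*2/5, 4/5 + 1/5*4/5) = [22/25, 24/25)
  'e': [4/5 + 1/5*4/5, 4/5 + 1/5*1/1) = [24/25, 1/1)
  emit 'a', narrow to [4/5, 21/25)
Step 3: interval [4/5, 21/25), width = 21/25 - 4/5 = 1/25
  'a': [4/5 + 1/25*0/1, 4/5 + 1/25*1/5) = [4/5, 101/125)
  'f': [4/5 + 1/25*1/5, 4/5 + 1/25*2/5) = [101/125, 102/125)
  'c': [4/5 + 1/25*2/5, 4/5 + 1/25*4/5) = [102/125, 104/125) <- contains code 103/125
  'e': [4/5 + 1/25*4/5, 4/5 + 1/25*1/1) = [104/125, 21/25)
  emit 'c', narrow to [102/125, 104/125)

Answer: eac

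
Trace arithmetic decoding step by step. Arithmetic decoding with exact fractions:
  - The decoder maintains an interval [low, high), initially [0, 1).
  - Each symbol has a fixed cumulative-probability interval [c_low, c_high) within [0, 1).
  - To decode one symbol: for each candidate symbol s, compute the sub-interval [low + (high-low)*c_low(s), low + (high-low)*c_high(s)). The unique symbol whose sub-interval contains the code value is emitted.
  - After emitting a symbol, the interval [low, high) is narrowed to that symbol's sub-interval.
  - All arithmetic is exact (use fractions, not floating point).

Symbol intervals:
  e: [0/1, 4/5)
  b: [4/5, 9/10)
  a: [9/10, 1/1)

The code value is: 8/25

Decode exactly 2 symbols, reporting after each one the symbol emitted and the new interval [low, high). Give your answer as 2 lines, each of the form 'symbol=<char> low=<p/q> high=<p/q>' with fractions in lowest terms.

Answer: symbol=e low=0/1 high=4/5
symbol=e low=0/1 high=16/25

Derivation:
Step 1: interval [0/1, 1/1), width = 1/1 - 0/1 = 1/1
  'e': [0/1 + 1/1*0/1, 0/1 + 1/1*4/5) = [0/1, 4/5) <- contains code 8/25
  'b': [0/1 + 1/1*4/5, 0/1 + 1/1*9/10) = [4/5, 9/10)
  'a': [0/1 + 1/1*9/10, 0/1 + 1/1*1/1) = [9/10, 1/1)
  emit 'e', narrow to [0/1, 4/5)
Step 2: interval [0/1, 4/5), width = 4/5 - 0/1 = 4/5
  'e': [0/1 + 4/5*0/1, 0/1 + 4/5*4/5) = [0/1, 16/25) <- contains code 8/25
  'b': [0/1 + 4/5*4/5, 0/1 + 4/5*9/10) = [16/25, 18/25)
  'a': [0/1 + 4/5*9/10, 0/1 + 4/5*1/1) = [18/25, 4/5)
  emit 'e', narrow to [0/1, 16/25)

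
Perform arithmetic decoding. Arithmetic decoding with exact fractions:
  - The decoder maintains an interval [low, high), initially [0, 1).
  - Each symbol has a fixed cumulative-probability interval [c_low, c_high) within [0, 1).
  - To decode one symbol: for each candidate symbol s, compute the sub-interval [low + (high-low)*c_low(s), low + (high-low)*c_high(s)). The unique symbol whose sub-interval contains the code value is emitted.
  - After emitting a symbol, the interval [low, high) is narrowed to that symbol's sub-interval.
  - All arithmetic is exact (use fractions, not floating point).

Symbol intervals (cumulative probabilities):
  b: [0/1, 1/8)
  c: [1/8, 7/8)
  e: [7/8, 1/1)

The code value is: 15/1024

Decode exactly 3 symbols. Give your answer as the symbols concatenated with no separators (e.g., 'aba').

Answer: bbe

Derivation:
Step 1: interval [0/1, 1/1), width = 1/1 - 0/1 = 1/1
  'b': [0/1 + 1/1*0/1, 0/1 + 1/1*1/8) = [0/1, 1/8) <- contains code 15/1024
  'c': [0/1 + 1/1*1/8, 0/1 + 1/1*7/8) = [1/8, 7/8)
  'e': [0/1 + 1/1*7/8, 0/1 + 1/1*1/1) = [7/8, 1/1)
  emit 'b', narrow to [0/1, 1/8)
Step 2: interval [0/1, 1/8), width = 1/8 - 0/1 = 1/8
  'b': [0/1 + 1/8*0/1, 0/1 + 1/8*1/8) = [0/1, 1/64) <- contains code 15/1024
  'c': [0/1 + 1/8*1/8, 0/1 + 1/8*7/8) = [1/64, 7/64)
  'e': [0/1 + 1/8*7/8, 0/1 + 1/8*1/1) = [7/64, 1/8)
  emit 'b', narrow to [0/1, 1/64)
Step 3: interval [0/1, 1/64), width = 1/64 - 0/1 = 1/64
  'b': [0/1 + 1/64*0/1, 0/1 + 1/64*1/8) = [0/1, 1/512)
  'c': [0/1 + 1/64*1/8, 0/1 + 1/64*7/8) = [1/512, 7/512)
  'e': [0/1 + 1/64*7/8, 0/1 + 1/64*1/1) = [7/512, 1/64) <- contains code 15/1024
  emit 'e', narrow to [7/512, 1/64)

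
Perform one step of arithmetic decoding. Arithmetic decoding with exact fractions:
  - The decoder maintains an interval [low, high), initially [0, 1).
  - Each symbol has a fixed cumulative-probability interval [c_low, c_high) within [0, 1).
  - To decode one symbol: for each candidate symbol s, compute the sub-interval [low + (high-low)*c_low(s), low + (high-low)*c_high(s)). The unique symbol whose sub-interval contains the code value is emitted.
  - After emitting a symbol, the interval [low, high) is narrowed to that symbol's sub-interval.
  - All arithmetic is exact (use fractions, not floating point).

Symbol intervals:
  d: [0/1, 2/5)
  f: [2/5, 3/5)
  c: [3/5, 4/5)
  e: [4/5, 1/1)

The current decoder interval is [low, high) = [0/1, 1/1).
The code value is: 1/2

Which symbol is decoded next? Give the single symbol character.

Answer: f

Derivation:
Interval width = high − low = 1/1 − 0/1 = 1/1
Scaled code = (code − low) / width = (1/2 − 0/1) / 1/1 = 1/2
  d: [0/1, 2/5) 
  f: [2/5, 3/5) ← scaled code falls here ✓
  c: [3/5, 4/5) 
  e: [4/5, 1/1) 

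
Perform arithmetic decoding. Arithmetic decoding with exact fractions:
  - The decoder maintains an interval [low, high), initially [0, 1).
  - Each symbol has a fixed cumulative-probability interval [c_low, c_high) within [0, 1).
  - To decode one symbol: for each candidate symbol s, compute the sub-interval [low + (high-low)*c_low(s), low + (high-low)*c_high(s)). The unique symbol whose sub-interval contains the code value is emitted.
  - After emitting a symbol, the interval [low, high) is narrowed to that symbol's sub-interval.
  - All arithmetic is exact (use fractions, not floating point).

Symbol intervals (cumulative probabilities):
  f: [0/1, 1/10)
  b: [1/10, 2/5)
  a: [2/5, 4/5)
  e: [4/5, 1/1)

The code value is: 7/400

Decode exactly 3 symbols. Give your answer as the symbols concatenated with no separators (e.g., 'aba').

Answer: fbb

Derivation:
Step 1: interval [0/1, 1/1), width = 1/1 - 0/1 = 1/1
  'f': [0/1 + 1/1*0/1, 0/1 + 1/1*1/10) = [0/1, 1/10) <- contains code 7/400
  'b': [0/1 + 1/1*1/10, 0/1 + 1/1*2/5) = [1/10, 2/5)
  'a': [0/1 + 1/1*2/5, 0/1 + 1/1*4/5) = [2/5, 4/5)
  'e': [0/1 + 1/1*4/5, 0/1 + 1/1*1/1) = [4/5, 1/1)
  emit 'f', narrow to [0/1, 1/10)
Step 2: interval [0/1, 1/10), width = 1/10 - 0/1 = 1/10
  'f': [0/1 + 1/10*0/1, 0/1 + 1/10*1/10) = [0/1, 1/100)
  'b': [0/1 + 1/10*1/10, 0/1 + 1/10*2/5) = [1/100, 1/25) <- contains code 7/400
  'a': [0/1 + 1/10*2/5, 0/1 + 1/10*4/5) = [1/25, 2/25)
  'e': [0/1 + 1/10*4/5, 0/1 + 1/10*1/1) = [2/25, 1/10)
  emit 'b', narrow to [1/100, 1/25)
Step 3: interval [1/100, 1/25), width = 1/25 - 1/100 = 3/100
  'f': [1/100 + 3/100*0/1, 1/100 + 3/100*1/10) = [1/100, 13/1000)
  'b': [1/100 + 3/100*1/10, 1/100 + 3/100*2/5) = [13/1000, 11/500) <- contains code 7/400
  'a': [1/100 + 3/100*2/5, 1/100 + 3/100*4/5) = [11/500, 17/500)
  'e': [1/100 + 3/100*4/5, 1/100 + 3/100*1/1) = [17/500, 1/25)
  emit 'b', narrow to [13/1000, 11/500)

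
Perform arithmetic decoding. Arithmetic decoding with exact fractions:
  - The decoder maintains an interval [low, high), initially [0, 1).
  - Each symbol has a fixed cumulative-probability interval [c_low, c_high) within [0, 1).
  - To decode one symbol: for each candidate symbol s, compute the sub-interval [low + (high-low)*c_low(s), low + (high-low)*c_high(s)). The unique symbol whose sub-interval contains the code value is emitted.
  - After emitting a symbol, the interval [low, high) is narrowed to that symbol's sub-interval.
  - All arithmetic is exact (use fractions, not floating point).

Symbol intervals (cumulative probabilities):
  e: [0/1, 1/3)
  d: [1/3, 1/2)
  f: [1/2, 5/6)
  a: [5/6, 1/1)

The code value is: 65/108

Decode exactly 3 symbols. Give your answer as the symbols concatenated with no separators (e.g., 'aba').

Step 1: interval [0/1, 1/1), width = 1/1 - 0/1 = 1/1
  'e': [0/1 + 1/1*0/1, 0/1 + 1/1*1/3) = [0/1, 1/3)
  'd': [0/1 + 1/1*1/3, 0/1 + 1/1*1/2) = [1/3, 1/2)
  'f': [0/1 + 1/1*1/2, 0/1 + 1/1*5/6) = [1/2, 5/6) <- contains code 65/108
  'a': [0/1 + 1/1*5/6, 0/1 + 1/1*1/1) = [5/6, 1/1)
  emit 'f', narrow to [1/2, 5/6)
Step 2: interval [1/2, 5/6), width = 5/6 - 1/2 = 1/3
  'e': [1/2 + 1/3*0/1, 1/2 + 1/3*1/3) = [1/2, 11/18) <- contains code 65/108
  'd': [1/2 + 1/3*1/3, 1/2 + 1/3*1/2) = [11/18, 2/3)
  'f': [1/2 + 1/3*1/2, 1/2 + 1/3*5/6) = [2/3, 7/9)
  'a': [1/2 + 1/3*5/6, 1/2 + 1/3*1/1) = [7/9, 5/6)
  emit 'e', narrow to [1/2, 11/18)
Step 3: interval [1/2, 11/18), width = 11/18 - 1/2 = 1/9
  'e': [1/2 + 1/9*0/1, 1/2 + 1/9*1/3) = [1/2, 29/54)
  'd': [1/2 + 1/9*1/3, 1/2 + 1/9*1/2) = [29/54, 5/9)
  'f': [1/2 + 1/9*1/2, 1/2 + 1/9*5/6) = [5/9, 16/27)
  'a': [1/2 + 1/9*5/6, 1/2 + 1/9*1/1) = [16/27, 11/18) <- contains code 65/108
  emit 'a', narrow to [16/27, 11/18)

Answer: fea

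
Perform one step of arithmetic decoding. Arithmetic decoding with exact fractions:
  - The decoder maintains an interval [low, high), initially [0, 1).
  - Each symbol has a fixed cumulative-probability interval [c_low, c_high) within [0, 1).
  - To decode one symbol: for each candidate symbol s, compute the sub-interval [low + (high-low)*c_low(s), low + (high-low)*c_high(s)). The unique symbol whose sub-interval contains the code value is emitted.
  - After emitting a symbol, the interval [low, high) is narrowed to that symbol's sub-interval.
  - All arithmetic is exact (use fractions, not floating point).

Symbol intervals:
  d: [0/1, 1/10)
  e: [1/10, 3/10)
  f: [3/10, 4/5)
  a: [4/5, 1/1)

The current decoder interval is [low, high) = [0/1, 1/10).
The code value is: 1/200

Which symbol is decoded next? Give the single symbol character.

Interval width = high − low = 1/10 − 0/1 = 1/10
Scaled code = (code − low) / width = (1/200 − 0/1) / 1/10 = 1/20
  d: [0/1, 1/10) ← scaled code falls here ✓
  e: [1/10, 3/10) 
  f: [3/10, 4/5) 
  a: [4/5, 1/1) 

Answer: d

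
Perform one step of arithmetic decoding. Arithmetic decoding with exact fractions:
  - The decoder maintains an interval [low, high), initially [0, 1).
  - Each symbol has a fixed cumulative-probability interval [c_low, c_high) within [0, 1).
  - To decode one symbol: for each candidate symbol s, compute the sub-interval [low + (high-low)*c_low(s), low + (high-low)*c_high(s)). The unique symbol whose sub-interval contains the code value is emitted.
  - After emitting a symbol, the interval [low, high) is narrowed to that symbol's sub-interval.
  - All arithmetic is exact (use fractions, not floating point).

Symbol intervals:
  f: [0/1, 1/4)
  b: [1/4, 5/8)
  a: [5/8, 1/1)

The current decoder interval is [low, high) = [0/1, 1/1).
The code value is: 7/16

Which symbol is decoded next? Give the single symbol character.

Answer: b

Derivation:
Interval width = high − low = 1/1 − 0/1 = 1/1
Scaled code = (code − low) / width = (7/16 − 0/1) / 1/1 = 7/16
  f: [0/1, 1/4) 
  b: [1/4, 5/8) ← scaled code falls here ✓
  a: [5/8, 1/1) 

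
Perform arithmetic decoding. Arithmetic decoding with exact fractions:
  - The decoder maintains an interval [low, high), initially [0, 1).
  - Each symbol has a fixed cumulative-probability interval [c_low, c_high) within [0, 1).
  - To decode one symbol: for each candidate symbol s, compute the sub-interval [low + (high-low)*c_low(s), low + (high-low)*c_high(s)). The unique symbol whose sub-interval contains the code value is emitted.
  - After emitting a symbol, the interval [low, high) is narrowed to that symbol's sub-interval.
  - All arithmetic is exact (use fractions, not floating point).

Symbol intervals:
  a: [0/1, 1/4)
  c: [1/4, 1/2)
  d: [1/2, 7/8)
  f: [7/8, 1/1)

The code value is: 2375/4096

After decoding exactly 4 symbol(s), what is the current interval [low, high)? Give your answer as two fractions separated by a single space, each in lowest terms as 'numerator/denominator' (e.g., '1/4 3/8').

Step 1: interval [0/1, 1/1), width = 1/1 - 0/1 = 1/1
  'a': [0/1 + 1/1*0/1, 0/1 + 1/1*1/4) = [0/1, 1/4)
  'c': [0/1 + 1/1*1/4, 0/1 + 1/1*1/2) = [1/4, 1/2)
  'd': [0/1 + 1/1*1/2, 0/1 + 1/1*7/8) = [1/2, 7/8) <- contains code 2375/4096
  'f': [0/1 + 1/1*7/8, 0/1 + 1/1*1/1) = [7/8, 1/1)
  emit 'd', narrow to [1/2, 7/8)
Step 2: interval [1/2, 7/8), width = 7/8 - 1/2 = 3/8
  'a': [1/2 + 3/8*0/1, 1/2 + 3/8*1/4) = [1/2, 19/32) <- contains code 2375/4096
  'c': [1/2 + 3/8*1/4, 1/2 + 3/8*1/2) = [19/32, 11/16)
  'd': [1/2 + 3/8*1/2, 1/2 + 3/8*7/8) = [11/16, 53/64)
  'f': [1/2 + 3/8*7/8, 1/2 + 3/8*1/1) = [53/64, 7/8)
  emit 'a', narrow to [1/2, 19/32)
Step 3: interval [1/2, 19/32), width = 19/32 - 1/2 = 3/32
  'a': [1/2 + 3/32*0/1, 1/2 + 3/32*1/4) = [1/2, 67/128)
  'c': [1/2 + 3/32*1/4, 1/2 + 3/32*1/2) = [67/128, 35/64)
  'd': [1/2 + 3/32*1/2, 1/2 + 3/32*7/8) = [35/64, 149/256) <- contains code 2375/4096
  'f': [1/2 + 3/32*7/8, 1/2 + 3/32*1/1) = [149/256, 19/32)
  emit 'd', narrow to [35/64, 149/256)
Step 4: interval [35/64, 149/256), width = 149/256 - 35/64 = 9/256
  'a': [35/64 + 9/256*0/1, 35/64 + 9/256*1/4) = [35/64, 569/1024)
  'c': [35/64 + 9/256*1/4, 35/64 + 9/256*1/2) = [569/1024, 289/512)
  'd': [35/64 + 9/256*1/2, 35/64 + 9/256*7/8) = [289/512, 1183/2048)
  'f': [35/64 + 9/256*7/8, 35/64 + 9/256*1/1) = [1183/2048, 149/256) <- contains code 2375/4096
  emit 'f', narrow to [1183/2048, 149/256)

Answer: 1183/2048 149/256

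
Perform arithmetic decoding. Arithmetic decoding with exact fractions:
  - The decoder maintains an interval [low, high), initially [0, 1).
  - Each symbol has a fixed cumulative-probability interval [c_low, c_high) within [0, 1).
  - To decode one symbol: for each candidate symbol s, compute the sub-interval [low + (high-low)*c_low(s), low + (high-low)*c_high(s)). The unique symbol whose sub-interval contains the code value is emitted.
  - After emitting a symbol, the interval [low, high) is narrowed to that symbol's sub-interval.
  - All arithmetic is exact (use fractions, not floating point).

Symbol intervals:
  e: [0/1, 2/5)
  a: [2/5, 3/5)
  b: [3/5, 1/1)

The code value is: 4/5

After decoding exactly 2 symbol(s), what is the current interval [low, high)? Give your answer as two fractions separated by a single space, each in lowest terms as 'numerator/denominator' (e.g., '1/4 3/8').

Step 1: interval [0/1, 1/1), width = 1/1 - 0/1 = 1/1
  'e': [0/1 + 1/1*0/1, 0/1 + 1/1*2/5) = [0/1, 2/5)
  'a': [0/1 + 1/1*2/5, 0/1 + 1/1*3/5) = [2/5, 3/5)
  'b': [0/1 + 1/1*3/5, 0/1 + 1/1*1/1) = [3/5, 1/1) <- contains code 4/5
  emit 'b', narrow to [3/5, 1/1)
Step 2: interval [3/5, 1/1), width = 1/1 - 3/5 = 2/5
  'e': [3/5 + 2/5*0/1, 3/5 + 2/5*2/5) = [3/5, 19/25)
  'a': [3/5 + 2/5*2/5, 3/5 + 2/5*3/5) = [19/25, 21/25) <- contains code 4/5
  'b': [3/5 + 2/5*3/5, 3/5 + 2/5*1/1) = [21/25, 1/1)
  emit 'a', narrow to [19/25, 21/25)

Answer: 19/25 21/25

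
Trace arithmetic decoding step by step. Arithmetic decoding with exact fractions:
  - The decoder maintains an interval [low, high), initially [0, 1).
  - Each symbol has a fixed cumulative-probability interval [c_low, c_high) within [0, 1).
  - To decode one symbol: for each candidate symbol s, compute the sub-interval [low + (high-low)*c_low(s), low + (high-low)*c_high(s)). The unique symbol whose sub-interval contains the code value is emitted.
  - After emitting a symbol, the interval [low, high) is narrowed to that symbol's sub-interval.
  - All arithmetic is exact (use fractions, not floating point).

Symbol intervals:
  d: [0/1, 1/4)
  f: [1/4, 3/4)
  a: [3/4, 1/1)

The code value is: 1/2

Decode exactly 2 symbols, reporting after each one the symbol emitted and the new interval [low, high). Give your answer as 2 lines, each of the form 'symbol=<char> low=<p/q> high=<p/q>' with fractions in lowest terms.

Step 1: interval [0/1, 1/1), width = 1/1 - 0/1 = 1/1
  'd': [0/1 + 1/1*0/1, 0/1 + 1/1*1/4) = [0/1, 1/4)
  'f': [0/1 + 1/1*1/4, 0/1 + 1/1*3/4) = [1/4, 3/4) <- contains code 1/2
  'a': [0/1 + 1/1*3/4, 0/1 + 1/1*1/1) = [3/4, 1/1)
  emit 'f', narrow to [1/4, 3/4)
Step 2: interval [1/4, 3/4), width = 3/4 - 1/4 = 1/2
  'd': [1/4 + 1/2*0/1, 1/4 + 1/2*1/4) = [1/4, 3/8)
  'f': [1/4 + 1/2*1/4, 1/4 + 1/2*3/4) = [3/8, 5/8) <- contains code 1/2
  'a': [1/4 + 1/2*3/4, 1/4 + 1/2*1/1) = [5/8, 3/4)
  emit 'f', narrow to [3/8, 5/8)

Answer: symbol=f low=1/4 high=3/4
symbol=f low=3/8 high=5/8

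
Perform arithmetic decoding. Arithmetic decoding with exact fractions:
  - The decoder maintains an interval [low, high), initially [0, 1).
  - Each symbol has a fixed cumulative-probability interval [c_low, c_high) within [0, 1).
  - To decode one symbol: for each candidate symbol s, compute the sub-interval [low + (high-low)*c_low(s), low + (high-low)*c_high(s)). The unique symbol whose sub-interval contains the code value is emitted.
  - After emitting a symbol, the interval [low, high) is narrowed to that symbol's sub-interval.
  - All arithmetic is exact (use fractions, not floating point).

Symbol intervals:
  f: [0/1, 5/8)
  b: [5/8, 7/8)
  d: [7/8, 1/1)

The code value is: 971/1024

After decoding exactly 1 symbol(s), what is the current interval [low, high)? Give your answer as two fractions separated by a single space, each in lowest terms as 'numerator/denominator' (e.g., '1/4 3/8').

Step 1: interval [0/1, 1/1), width = 1/1 - 0/1 = 1/1
  'f': [0/1 + 1/1*0/1, 0/1 + 1/1*5/8) = [0/1, 5/8)
  'b': [0/1 + 1/1*5/8, 0/1 + 1/1*7/8) = [5/8, 7/8)
  'd': [0/1 + 1/1*7/8, 0/1 + 1/1*1/1) = [7/8, 1/1) <- contains code 971/1024
  emit 'd', narrow to [7/8, 1/1)

Answer: 7/8 1/1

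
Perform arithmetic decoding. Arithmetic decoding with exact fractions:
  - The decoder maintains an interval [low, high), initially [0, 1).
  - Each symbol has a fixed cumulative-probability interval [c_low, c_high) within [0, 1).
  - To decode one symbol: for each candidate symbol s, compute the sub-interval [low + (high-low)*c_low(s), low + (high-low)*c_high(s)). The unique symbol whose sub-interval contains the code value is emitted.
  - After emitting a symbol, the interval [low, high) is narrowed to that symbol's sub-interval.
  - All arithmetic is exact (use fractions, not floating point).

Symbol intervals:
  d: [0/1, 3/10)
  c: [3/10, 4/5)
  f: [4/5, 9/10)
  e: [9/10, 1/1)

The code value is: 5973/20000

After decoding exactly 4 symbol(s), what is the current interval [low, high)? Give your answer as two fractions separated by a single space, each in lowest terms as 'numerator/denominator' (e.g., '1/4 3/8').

Step 1: interval [0/1, 1/1), width = 1/1 - 0/1 = 1/1
  'd': [0/1 + 1/1*0/1, 0/1 + 1/1*3/10) = [0/1, 3/10) <- contains code 5973/20000
  'c': [0/1 + 1/1*3/10, 0/1 + 1/1*4/5) = [3/10, 4/5)
  'f': [0/1 + 1/1*4/5, 0/1 + 1/1*9/10) = [4/5, 9/10)
  'e': [0/1 + 1/1*9/10, 0/1 + 1/1*1/1) = [9/10, 1/1)
  emit 'd', narrow to [0/1, 3/10)
Step 2: interval [0/1, 3/10), width = 3/10 - 0/1 = 3/10
  'd': [0/1 + 3/10*0/1, 0/1 + 3/10*3/10) = [0/1, 9/100)
  'c': [0/1 + 3/10*3/10, 0/1 + 3/10*4/5) = [9/100, 6/25)
  'f': [0/1 + 3/10*4/5, 0/1 + 3/10*9/10) = [6/25, 27/100)
  'e': [0/1 + 3/10*9/10, 0/1 + 3/10*1/1) = [27/100, 3/10) <- contains code 5973/20000
  emit 'e', narrow to [27/100, 3/10)
Step 3: interval [27/100, 3/10), width = 3/10 - 27/100 = 3/100
  'd': [27/100 + 3/100*0/1, 27/100 + 3/100*3/10) = [27/100, 279/1000)
  'c': [27/100 + 3/100*3/10, 27/100 + 3/100*4/5) = [279/1000, 147/500)
  'f': [27/100 + 3/100*4/5, 27/100 + 3/100*9/10) = [147/500, 297/1000)
  'e': [27/100 + 3/100*9/10, 27/100 + 3/100*1/1) = [297/1000, 3/10) <- contains code 5973/20000
  emit 'e', narrow to [297/1000, 3/10)
Step 4: interval [297/1000, 3/10), width = 3/10 - 297/1000 = 3/1000
  'd': [297/1000 + 3/1000*0/1, 297/1000 + 3/1000*3/10) = [297/1000, 2979/10000)
  'c': [297/1000 + 3/1000*3/10, 297/1000 + 3/1000*4/5) = [2979/10000, 1497/5000) <- contains code 5973/20000
  'f': [297/1000 + 3/1000*4/5, 297/1000 + 3/1000*9/10) = [1497/5000, 2997/10000)
  'e': [297/1000 + 3/1000*9/10, 297/1000 + 3/1000*1/1) = [2997/10000, 3/10)
  emit 'c', narrow to [2979/10000, 1497/5000)

Answer: 2979/10000 1497/5000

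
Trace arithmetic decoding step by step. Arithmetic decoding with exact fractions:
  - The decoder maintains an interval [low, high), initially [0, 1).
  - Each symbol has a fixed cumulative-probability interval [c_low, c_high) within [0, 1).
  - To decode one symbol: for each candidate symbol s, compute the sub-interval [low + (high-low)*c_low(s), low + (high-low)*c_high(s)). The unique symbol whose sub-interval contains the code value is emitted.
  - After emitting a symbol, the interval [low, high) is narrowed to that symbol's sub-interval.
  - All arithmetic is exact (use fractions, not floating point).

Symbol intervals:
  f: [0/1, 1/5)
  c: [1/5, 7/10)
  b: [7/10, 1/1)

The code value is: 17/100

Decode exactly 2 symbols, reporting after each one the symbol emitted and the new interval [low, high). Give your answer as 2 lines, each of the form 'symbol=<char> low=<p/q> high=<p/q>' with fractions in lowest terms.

Answer: symbol=f low=0/1 high=1/5
symbol=b low=7/50 high=1/5

Derivation:
Step 1: interval [0/1, 1/1), width = 1/1 - 0/1 = 1/1
  'f': [0/1 + 1/1*0/1, 0/1 + 1/1*1/5) = [0/1, 1/5) <- contains code 17/100
  'c': [0/1 + 1/1*1/5, 0/1 + 1/1*7/10) = [1/5, 7/10)
  'b': [0/1 + 1/1*7/10, 0/1 + 1/1*1/1) = [7/10, 1/1)
  emit 'f', narrow to [0/1, 1/5)
Step 2: interval [0/1, 1/5), width = 1/5 - 0/1 = 1/5
  'f': [0/1 + 1/5*0/1, 0/1 + 1/5*1/5) = [0/1, 1/25)
  'c': [0/1 + 1/5*1/5, 0/1 + 1/5*7/10) = [1/25, 7/50)
  'b': [0/1 + 1/5*7/10, 0/1 + 1/5*1/1) = [7/50, 1/5) <- contains code 17/100
  emit 'b', narrow to [7/50, 1/5)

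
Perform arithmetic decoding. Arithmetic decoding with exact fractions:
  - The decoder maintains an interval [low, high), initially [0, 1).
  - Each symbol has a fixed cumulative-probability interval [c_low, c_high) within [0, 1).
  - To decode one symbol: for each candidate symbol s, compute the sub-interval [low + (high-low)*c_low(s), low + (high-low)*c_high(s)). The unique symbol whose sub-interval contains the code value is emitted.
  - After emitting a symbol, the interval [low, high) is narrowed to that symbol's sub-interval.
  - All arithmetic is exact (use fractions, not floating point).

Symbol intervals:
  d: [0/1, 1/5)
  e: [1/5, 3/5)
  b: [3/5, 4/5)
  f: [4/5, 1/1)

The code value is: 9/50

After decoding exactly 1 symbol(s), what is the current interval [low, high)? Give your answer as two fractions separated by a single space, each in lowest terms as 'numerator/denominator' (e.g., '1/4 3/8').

Step 1: interval [0/1, 1/1), width = 1/1 - 0/1 = 1/1
  'd': [0/1 + 1/1*0/1, 0/1 + 1/1*1/5) = [0/1, 1/5) <- contains code 9/50
  'e': [0/1 + 1/1*1/5, 0/1 + 1/1*3/5) = [1/5, 3/5)
  'b': [0/1 + 1/1*3/5, 0/1 + 1/1*4/5) = [3/5, 4/5)
  'f': [0/1 + 1/1*4/5, 0/1 + 1/1*1/1) = [4/5, 1/1)
  emit 'd', narrow to [0/1, 1/5)

Answer: 0/1 1/5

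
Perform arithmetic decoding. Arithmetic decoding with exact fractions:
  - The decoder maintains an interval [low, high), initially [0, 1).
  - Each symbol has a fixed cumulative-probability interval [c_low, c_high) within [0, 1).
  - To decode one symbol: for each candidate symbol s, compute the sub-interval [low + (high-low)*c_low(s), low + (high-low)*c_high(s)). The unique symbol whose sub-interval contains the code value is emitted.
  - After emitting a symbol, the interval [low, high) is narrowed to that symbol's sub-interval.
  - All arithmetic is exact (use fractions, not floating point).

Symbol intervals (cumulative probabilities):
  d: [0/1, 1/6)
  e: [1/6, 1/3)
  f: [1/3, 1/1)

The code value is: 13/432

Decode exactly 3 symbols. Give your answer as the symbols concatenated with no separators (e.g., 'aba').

Step 1: interval [0/1, 1/1), width = 1/1 - 0/1 = 1/1
  'd': [0/1 + 1/1*0/1, 0/1 + 1/1*1/6) = [0/1, 1/6) <- contains code 13/432
  'e': [0/1 + 1/1*1/6, 0/1 + 1/1*1/3) = [1/6, 1/3)
  'f': [0/1 + 1/1*1/3, 0/1 + 1/1*1/1) = [1/3, 1/1)
  emit 'd', narrow to [0/1, 1/6)
Step 2: interval [0/1, 1/6), width = 1/6 - 0/1 = 1/6
  'd': [0/1 + 1/6*0/1, 0/1 + 1/6*1/6) = [0/1, 1/36)
  'e': [0/1 + 1/6*1/6, 0/1 + 1/6*1/3) = [1/36, 1/18) <- contains code 13/432
  'f': [0/1 + 1/6*1/3, 0/1 + 1/6*1/1) = [1/18, 1/6)
  emit 'e', narrow to [1/36, 1/18)
Step 3: interval [1/36, 1/18), width = 1/18 - 1/36 = 1/36
  'd': [1/36 + 1/36*0/1, 1/36 + 1/36*1/6) = [1/36, 7/216) <- contains code 13/432
  'e': [1/36 + 1/36*1/6, 1/36 + 1/36*1/3) = [7/216, 1/27)
  'f': [1/36 + 1/36*1/3, 1/36 + 1/36*1/1) = [1/27, 1/18)
  emit 'd', narrow to [1/36, 7/216)

Answer: ded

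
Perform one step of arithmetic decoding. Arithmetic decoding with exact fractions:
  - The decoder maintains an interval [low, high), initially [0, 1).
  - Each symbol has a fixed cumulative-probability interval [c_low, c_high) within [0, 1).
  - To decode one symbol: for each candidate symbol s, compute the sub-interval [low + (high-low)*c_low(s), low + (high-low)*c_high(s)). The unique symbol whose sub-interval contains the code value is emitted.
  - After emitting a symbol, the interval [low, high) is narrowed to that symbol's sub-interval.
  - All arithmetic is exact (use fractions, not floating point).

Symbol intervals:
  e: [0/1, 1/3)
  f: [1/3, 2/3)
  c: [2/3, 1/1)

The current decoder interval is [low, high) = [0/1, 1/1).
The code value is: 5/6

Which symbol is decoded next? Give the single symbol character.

Answer: c

Derivation:
Interval width = high − low = 1/1 − 0/1 = 1/1
Scaled code = (code − low) / width = (5/6 − 0/1) / 1/1 = 5/6
  e: [0/1, 1/3) 
  f: [1/3, 2/3) 
  c: [2/3, 1/1) ← scaled code falls here ✓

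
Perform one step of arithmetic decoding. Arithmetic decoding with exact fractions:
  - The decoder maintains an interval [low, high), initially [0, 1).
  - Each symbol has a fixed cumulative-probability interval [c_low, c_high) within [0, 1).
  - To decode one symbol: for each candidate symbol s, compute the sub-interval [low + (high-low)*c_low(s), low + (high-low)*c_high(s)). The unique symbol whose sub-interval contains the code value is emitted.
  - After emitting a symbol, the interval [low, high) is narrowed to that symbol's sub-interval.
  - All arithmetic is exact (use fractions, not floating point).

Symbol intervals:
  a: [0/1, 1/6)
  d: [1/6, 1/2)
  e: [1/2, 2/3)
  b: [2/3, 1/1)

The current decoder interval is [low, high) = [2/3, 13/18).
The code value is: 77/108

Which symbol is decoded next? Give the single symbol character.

Interval width = high − low = 13/18 − 2/3 = 1/18
Scaled code = (code − low) / width = (77/108 − 2/3) / 1/18 = 5/6
  a: [0/1, 1/6) 
  d: [1/6, 1/2) 
  e: [1/2, 2/3) 
  b: [2/3, 1/1) ← scaled code falls here ✓

Answer: b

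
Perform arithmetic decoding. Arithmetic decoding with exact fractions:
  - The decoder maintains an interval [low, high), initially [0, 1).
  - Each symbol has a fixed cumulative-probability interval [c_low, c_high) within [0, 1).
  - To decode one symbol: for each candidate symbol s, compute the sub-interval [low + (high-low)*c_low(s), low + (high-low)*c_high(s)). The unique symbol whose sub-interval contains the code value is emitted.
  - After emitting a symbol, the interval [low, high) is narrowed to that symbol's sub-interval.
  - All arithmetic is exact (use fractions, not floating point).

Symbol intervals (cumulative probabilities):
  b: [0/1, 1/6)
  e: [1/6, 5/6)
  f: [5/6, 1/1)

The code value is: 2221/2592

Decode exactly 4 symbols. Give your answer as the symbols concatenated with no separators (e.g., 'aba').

Answer: fbfb

Derivation:
Step 1: interval [0/1, 1/1), width = 1/1 - 0/1 = 1/1
  'b': [0/1 + 1/1*0/1, 0/1 + 1/1*1/6) = [0/1, 1/6)
  'e': [0/1 + 1/1*1/6, 0/1 + 1/1*5/6) = [1/6, 5/6)
  'f': [0/1 + 1/1*5/6, 0/1 + 1/1*1/1) = [5/6, 1/1) <- contains code 2221/2592
  emit 'f', narrow to [5/6, 1/1)
Step 2: interval [5/6, 1/1), width = 1/1 - 5/6 = 1/6
  'b': [5/6 + 1/6*0/1, 5/6 + 1/6*1/6) = [5/6, 31/36) <- contains code 2221/2592
  'e': [5/6 + 1/6*1/6, 5/6 + 1/6*5/6) = [31/36, 35/36)
  'f': [5/6 + 1/6*5/6, 5/6 + 1/6*1/1) = [35/36, 1/1)
  emit 'b', narrow to [5/6, 31/36)
Step 3: interval [5/6, 31/36), width = 31/36 - 5/6 = 1/36
  'b': [5/6 + 1/36*0/1, 5/6 + 1/36*1/6) = [5/6, 181/216)
  'e': [5/6 + 1/36*1/6, 5/6 + 1/36*5/6) = [181/216, 185/216)
  'f': [5/6 + 1/36*5/6, 5/6 + 1/36*1/1) = [185/216, 31/36) <- contains code 2221/2592
  emit 'f', narrow to [185/216, 31/36)
Step 4: interval [185/216, 31/36), width = 31/36 - 185/216 = 1/216
  'b': [185/216 + 1/216*0/1, 185/216 + 1/216*1/6) = [185/216, 1111/1296) <- contains code 2221/2592
  'e': [185/216 + 1/216*1/6, 185/216 + 1/216*5/6) = [1111/1296, 1115/1296)
  'f': [185/216 + 1/216*5/6, 185/216 + 1/216*1/1) = [1115/1296, 31/36)
  emit 'b', narrow to [185/216, 1111/1296)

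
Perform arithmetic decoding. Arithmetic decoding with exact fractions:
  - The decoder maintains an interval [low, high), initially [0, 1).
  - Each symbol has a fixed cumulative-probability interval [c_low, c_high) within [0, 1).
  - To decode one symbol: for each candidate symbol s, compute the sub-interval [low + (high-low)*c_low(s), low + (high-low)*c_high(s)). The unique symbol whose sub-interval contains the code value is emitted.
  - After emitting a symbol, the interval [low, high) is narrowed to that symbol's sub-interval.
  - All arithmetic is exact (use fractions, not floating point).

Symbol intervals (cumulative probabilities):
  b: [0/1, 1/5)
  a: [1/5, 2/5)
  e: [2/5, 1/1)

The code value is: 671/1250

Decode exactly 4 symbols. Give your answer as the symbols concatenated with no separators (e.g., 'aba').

Answer: eabe

Derivation:
Step 1: interval [0/1, 1/1), width = 1/1 - 0/1 = 1/1
  'b': [0/1 + 1/1*0/1, 0/1 + 1/1*1/5) = [0/1, 1/5)
  'a': [0/1 + 1/1*1/5, 0/1 + 1/1*2/5) = [1/5, 2/5)
  'e': [0/1 + 1/1*2/5, 0/1 + 1/1*1/1) = [2/5, 1/1) <- contains code 671/1250
  emit 'e', narrow to [2/5, 1/1)
Step 2: interval [2/5, 1/1), width = 1/1 - 2/5 = 3/5
  'b': [2/5 + 3/5*0/1, 2/5 + 3/5*1/5) = [2/5, 13/25)
  'a': [2/5 + 3/5*1/5, 2/5 + 3/5*2/5) = [13/25, 16/25) <- contains code 671/1250
  'e': [2/5 + 3/5*2/5, 2/5 + 3/5*1/1) = [16/25, 1/1)
  emit 'a', narrow to [13/25, 16/25)
Step 3: interval [13/25, 16/25), width = 16/25 - 13/25 = 3/25
  'b': [13/25 + 3/25*0/1, 13/25 + 3/25*1/5) = [13/25, 68/125) <- contains code 671/1250
  'a': [13/25 + 3/25*1/5, 13/25 + 3/25*2/5) = [68/125, 71/125)
  'e': [13/25 + 3/25*2/5, 13/25 + 3/25*1/1) = [71/125, 16/25)
  emit 'b', narrow to [13/25, 68/125)
Step 4: interval [13/25, 68/125), width = 68/125 - 13/25 = 3/125
  'b': [13/25 + 3/125*0/1, 13/25 + 3/125*1/5) = [13/25, 328/625)
  'a': [13/25 + 3/125*1/5, 13/25 + 3/125*2/5) = [328/625, 331/625)
  'e': [13/25 + 3/125*2/5, 13/25 + 3/125*1/1) = [331/625, 68/125) <- contains code 671/1250
  emit 'e', narrow to [331/625, 68/125)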